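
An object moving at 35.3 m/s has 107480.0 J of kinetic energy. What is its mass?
KE = ½mv² → m = 2KE/v² = 2×107480.0/35.3² = 172.5 kg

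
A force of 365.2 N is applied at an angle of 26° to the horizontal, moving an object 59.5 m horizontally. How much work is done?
W = Fd cosθ = 365.2×59.5×cos(26°) = 19530.0 J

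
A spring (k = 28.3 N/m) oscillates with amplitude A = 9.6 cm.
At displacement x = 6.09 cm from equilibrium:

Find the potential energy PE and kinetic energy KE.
E_total = ½kA² = ½×28.3×(0.096)² = 0.1304 J
PE = ½kx² = ½×28.3×(0.0609)² = 0.05248 J
KE = E_total − PE = 0.07793 J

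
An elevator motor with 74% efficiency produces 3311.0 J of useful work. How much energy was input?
W_in = W_out/η = 3311.0/0.74 = 4474.3 J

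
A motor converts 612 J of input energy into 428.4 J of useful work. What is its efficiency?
η = W_out/W_in = 428.4/612 = 0.7 = 70.0%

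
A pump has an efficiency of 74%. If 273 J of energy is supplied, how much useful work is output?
W_out = η × W_in = 0.74 × 273 = 202.02 J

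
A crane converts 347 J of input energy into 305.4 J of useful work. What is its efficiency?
η = W_out/W_in = 305.4/347 = 0.8801 = 88.01%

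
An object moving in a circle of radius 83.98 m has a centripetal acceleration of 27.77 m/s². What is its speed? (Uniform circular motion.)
v = √(a_c × r) = √(27.77 × 83.98) = 48.29 m/s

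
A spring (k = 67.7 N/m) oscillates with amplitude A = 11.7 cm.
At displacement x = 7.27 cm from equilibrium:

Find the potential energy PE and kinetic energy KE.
E_total = ½kA² = ½×67.7×(0.117)² = 0.4634 J
PE = ½kx² = ½×67.7×(0.0727)² = 0.1789 J
KE = E_total − PE = 0.2845 J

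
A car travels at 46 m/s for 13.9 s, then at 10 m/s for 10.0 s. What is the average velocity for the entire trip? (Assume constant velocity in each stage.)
d₁ = v₁t₁ = 46 × 13.9 = 639.4 m
d₂ = v₂t₂ = 10 × 10.0 = 100 m
d_total = 739.4 m, t_total = 23.9 s
v_avg = d_total/t_total = 739.4/23.9 = 30.94 m/s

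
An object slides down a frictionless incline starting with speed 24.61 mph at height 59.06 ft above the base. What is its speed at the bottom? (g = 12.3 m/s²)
½mv₀² + mgh = ½mv² → v = √(v₀² + 2gh) = √(11² + 2×12.3×18) = 23.75 m/s = 53.12 mph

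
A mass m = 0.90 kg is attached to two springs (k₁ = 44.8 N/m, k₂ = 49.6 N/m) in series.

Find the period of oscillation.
k_eq = k₁k₂/(k₁+k₂) = 23.54 N/m
T = 2π√(m/k_eq) = 2π√(0.9/23.54) = 1.229 s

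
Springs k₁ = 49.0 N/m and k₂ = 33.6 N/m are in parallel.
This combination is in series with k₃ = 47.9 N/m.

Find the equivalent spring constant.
k₁₂ = k₁ + k₂ = 82.6 N/m (parallel)
1/k_eq = 1/k₁₂ + 1/k₃ → k_eq = 30.32 N/m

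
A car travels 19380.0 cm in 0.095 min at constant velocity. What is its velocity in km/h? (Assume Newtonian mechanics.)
v = d/t (with unit conversion) = 122.4 km/h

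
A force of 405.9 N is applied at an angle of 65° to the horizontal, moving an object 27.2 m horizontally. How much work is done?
W = Fd cosθ = 405.9×27.2×cos(65°) = 4665.9 J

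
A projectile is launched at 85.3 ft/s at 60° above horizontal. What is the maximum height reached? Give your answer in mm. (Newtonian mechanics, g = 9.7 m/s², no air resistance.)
H = v₀²sin²(θ)/(2g) (with unit conversion) = 26130.0 mm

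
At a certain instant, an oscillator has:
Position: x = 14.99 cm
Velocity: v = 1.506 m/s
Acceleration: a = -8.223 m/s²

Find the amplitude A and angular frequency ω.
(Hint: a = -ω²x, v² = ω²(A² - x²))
a = −ω²x → ω = √(|a|/x) = √(8.223/0.1499) = 7.407 rad/s
v² = ω²(A² − x²) → A = √(x² + v²/ω²) = √(0.1499² + 1.506²/7.407²) = 0.2526 m = 25.26 cm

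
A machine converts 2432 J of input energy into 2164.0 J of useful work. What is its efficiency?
η = W_out/W_in = 2164.0/2432 = 0.8898 = 88.98%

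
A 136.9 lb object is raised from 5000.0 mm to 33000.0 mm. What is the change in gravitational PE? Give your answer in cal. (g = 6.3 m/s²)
ΔPE = mg(h₂ − h₁) = 62.1 kg × 6.3 m/s² × (33 − 5) m = 1.095e+04 J = 2618.0 cal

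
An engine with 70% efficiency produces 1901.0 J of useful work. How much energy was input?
W_in = W_out/η = 1901.0/0.7 = 2715.7 J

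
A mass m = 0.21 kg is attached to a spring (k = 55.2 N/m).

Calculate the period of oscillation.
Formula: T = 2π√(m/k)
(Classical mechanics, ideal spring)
T = 2π√(m/k) = 2π√(0.21/55.2) = 0.3875 s; f = 1/T = 2.58 Hz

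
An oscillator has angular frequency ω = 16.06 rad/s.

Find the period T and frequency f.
T = 2π/ω = 2π/16.06 = 0.3912 s; f = ω/2π = 2.556 Hz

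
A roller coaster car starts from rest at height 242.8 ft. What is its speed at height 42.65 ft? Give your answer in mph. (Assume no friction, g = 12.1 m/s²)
mgh₁ = ½mv₂² + mgh₂ → v₂ = √(2g(h₁−h₂)) = √(2×12.1×(74.01−13)) = 38.42 m/s = 85.95 mph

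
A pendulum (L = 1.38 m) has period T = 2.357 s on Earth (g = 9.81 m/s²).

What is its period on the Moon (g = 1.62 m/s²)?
T = 2π√(L/g), so T_moon/T_earth = √(g_earth/g_moon)
T_moon = 2π√(1.38/1.62) = 5.799 s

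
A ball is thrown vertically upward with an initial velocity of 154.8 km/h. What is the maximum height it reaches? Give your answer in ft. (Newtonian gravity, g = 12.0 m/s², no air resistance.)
h_max = v₀²/(2g) (with unit conversion) = 252.8 ft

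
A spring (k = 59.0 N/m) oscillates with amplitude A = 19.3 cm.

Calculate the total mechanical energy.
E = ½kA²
E = ½kA² = ½×59.0×(0.193)² = 1.099 J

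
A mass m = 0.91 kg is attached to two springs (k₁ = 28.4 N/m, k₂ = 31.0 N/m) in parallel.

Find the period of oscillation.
k_eq = k₁+k₂ = 59.4 N/m
T = 2π√(m/k_eq) = 2π√(0.91/59.4) = 0.7777 s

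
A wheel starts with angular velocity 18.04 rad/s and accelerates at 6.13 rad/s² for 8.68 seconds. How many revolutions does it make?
θ = ω₀t + ½αt² = 18.04×8.68 + ½×6.13×8.68² = 387.51 rad
Revolutions = θ/(2π) = 387.51/(2π) = 61.67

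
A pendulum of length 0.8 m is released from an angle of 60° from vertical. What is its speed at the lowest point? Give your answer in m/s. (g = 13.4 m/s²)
h = L(1 − cosθ) = 0.8×(1 − cos60°) = 0.4 m
v = √(2gh) = √(2×13.4×0.4) = 3.274 m/s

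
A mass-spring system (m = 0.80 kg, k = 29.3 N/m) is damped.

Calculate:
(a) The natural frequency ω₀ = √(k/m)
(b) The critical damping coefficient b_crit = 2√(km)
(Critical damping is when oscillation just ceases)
ω₀ = √(k/m) = √(29.3/0.8) = 6.052 rad/s
b_crit = 2√(km) = 2√(29.3×0.8) = 9.683 kg/s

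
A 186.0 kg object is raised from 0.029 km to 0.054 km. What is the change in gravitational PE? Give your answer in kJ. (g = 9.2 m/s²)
ΔPE = mg(h₂ − h₁) = 186 kg × 9.2 m/s² × (54 − 29) m = 4.278e+04 J = 42.78 kJ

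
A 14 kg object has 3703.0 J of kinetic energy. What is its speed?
KE = ½mv² → v = √(2KE/m) = √(2×3703.0/14) = 23.0 m/s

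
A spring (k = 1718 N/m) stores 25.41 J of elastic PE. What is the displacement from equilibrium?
PE = ½kx² → x = √(2PE/k) = √(2×25.41/1718) = 0.172 m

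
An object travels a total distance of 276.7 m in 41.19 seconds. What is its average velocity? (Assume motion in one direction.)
v_avg = Δd / Δt = 276.7 / 41.19 = 6.72 m/s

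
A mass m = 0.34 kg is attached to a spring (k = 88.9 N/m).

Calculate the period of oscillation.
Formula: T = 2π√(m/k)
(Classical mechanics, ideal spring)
T = 2π√(m/k) = 2π√(0.34/88.9) = 0.3886 s; f = 1/T = 2.574 Hz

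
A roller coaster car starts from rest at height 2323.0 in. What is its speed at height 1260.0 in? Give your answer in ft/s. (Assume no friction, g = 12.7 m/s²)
mgh₁ = ½mv₂² + mgh₂ → v₂ = √(2g(h₁−h₂)) = √(2×12.7×(59−32)) = 26.19 m/s = 85.92 ft/s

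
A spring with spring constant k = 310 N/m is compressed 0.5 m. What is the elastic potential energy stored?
PE = ½kx² = ½×310×0.5² = 38.75 J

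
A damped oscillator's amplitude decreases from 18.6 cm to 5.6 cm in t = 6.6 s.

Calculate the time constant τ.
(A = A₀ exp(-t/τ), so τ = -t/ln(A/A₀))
A/A₀ = 5.6/18.6 = 0.3011; ln(A/A₀) = -1.2
τ = −t/ln(A/A₀) = −6.6/-1.2 = 5.498 s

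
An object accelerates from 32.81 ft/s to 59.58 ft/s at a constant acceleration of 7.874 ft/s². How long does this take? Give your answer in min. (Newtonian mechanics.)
t = (v - v₀)/a (with unit conversion) = 0.05666 min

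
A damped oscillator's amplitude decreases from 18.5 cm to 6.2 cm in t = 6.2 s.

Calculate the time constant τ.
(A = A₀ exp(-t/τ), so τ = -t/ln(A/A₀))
A/A₀ = 6.2/18.5 = 0.3351; ln(A/A₀) = -1.093
τ = −t/ln(A/A₀) = −6.2/-1.093 = 5.671 s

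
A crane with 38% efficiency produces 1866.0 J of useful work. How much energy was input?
W_in = W_out/η = 1866.0/0.38 = 4910.5 J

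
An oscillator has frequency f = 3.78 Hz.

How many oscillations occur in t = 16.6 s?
n = f×t = 3.78×16.6 = 62.75 oscillations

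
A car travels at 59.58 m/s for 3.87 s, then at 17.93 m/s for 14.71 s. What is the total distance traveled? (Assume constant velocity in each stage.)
d₁ = v₁t₁ = 59.58 × 3.87 = 230.575 m
d₂ = v₂t₂ = 17.93 × 14.71 = 263.75 m
d_total = 230.575 + 263.75 = 494.32 m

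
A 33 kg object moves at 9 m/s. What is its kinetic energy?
KE = ½mv² = ½×33×9² = 1336.5 J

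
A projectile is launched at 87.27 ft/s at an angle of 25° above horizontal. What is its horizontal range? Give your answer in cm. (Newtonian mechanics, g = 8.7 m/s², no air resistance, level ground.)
R = v₀² sin(2θ) / g (with unit conversion) = 6230.0 cm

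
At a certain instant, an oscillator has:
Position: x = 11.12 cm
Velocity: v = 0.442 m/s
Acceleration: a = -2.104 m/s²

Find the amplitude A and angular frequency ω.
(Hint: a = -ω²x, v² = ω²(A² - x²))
a = −ω²x → ω = √(|a|/x) = √(2.104/0.1112) = 4.35 rad/s
v² = ω²(A² − x²) → A = √(x² + v²/ω²) = √(0.1112² + 0.442²/4.35²) = 0.1506 m = 15.06 cm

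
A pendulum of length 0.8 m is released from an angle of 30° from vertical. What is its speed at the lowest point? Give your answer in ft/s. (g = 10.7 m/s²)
h = L(1 − cosθ) = 0.8×(1 − cos30°) = 0.1072 m
v = √(2gh) = √(2×10.7×0.1072) = 1.514 m/s = 4.969 ft/s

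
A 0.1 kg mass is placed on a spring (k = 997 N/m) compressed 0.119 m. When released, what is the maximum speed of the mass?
½kx² = ½mv² → v = x√(k/m) = 0.119×√(997/0.1) = 11.88 m/s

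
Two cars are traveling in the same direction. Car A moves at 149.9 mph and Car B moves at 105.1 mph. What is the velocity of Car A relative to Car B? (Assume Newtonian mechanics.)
v_rel = v_A - v_B = 149.9 - 105.1 = 44.8 mph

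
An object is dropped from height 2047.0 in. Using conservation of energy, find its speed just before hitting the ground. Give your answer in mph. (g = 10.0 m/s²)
mgh = ½mv² → v = √(2gh) = √(2×10.0×51.99) = 32.25 m/s = 72.13 mph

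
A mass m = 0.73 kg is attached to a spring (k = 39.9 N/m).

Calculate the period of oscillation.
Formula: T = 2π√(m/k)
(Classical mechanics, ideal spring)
T = 2π√(m/k) = 2π√(0.73/39.9) = 0.8499 s; f = 1/T = 1.177 Hz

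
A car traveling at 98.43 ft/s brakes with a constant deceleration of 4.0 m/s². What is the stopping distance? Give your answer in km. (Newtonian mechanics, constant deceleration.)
d = v₀² / (2a) (with unit conversion) = 0.1125 km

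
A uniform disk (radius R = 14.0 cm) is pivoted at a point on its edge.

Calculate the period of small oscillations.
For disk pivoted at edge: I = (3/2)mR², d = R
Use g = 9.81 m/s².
I/m = (3/2)R² = 0.0294 m²; d = R = 0.14 m
T = 2π√((3/2)R²/(gR)) = 2π√(3R/(2g)) = 0.9193 s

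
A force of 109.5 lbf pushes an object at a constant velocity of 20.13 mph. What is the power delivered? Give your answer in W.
P = Fv = 487.1 N × 8.999 m/s = 4383 W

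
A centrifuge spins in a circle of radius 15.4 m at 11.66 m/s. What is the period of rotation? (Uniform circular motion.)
T = 2πr/v = 2π×15.4/11.66 = 8.3 s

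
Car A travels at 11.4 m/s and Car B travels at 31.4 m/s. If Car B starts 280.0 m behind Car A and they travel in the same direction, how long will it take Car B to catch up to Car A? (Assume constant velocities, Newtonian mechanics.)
Relative speed: v_rel = 31.4 - 11.4 = 20 m/s
Time to catch: t = d₀/v_rel = 280.0/20 = 14.0 s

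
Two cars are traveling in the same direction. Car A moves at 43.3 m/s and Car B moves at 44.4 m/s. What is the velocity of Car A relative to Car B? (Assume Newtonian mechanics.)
v_rel = v_A - v_B = 43.3 - 44.4 = -1.1 m/s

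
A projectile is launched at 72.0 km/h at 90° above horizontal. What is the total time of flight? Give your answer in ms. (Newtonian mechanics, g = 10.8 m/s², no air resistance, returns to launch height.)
T = 2v₀sin(θ)/g (with unit conversion) = 3704.0 ms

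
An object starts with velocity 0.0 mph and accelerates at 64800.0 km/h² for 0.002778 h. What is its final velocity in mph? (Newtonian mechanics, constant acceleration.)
v = v₀ + at (with unit conversion) = 111.9 mph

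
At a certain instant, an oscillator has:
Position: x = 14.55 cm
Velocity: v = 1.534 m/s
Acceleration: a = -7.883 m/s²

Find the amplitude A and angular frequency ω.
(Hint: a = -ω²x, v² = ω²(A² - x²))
a = −ω²x → ω = √(|a|/x) = √(7.883/0.1455) = 7.361 rad/s
v² = ω²(A² − x²) → A = √(x² + v²/ω²) = √(0.1455² + 1.534²/7.361²) = 0.2542 m = 25.42 cm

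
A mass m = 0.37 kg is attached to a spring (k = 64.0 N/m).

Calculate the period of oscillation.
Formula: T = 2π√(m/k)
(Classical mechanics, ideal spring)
T = 2π√(m/k) = 2π√(0.37/64.0) = 0.4777 s; f = 1/T = 2.093 Hz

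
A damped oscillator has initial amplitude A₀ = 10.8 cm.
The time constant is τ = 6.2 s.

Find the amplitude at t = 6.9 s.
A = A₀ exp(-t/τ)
A = A₀ exp(−t/τ) = 10.8×exp(−6.9/6.2) = 3.549 cm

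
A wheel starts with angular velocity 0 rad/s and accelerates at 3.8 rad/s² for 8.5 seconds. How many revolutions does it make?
θ = ω₀t + ½αt² = 0×8.5 + ½×3.8×8.5² = 137.28 rad
Revolutions = θ/(2π) = 137.28/(2π) = 21.85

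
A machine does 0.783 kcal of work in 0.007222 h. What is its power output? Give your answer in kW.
P = W/t = 3276 J / 26 s = 126 W = 0.126 kW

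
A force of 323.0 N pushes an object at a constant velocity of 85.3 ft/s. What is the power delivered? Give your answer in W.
P = Fv = 323 N × 26 m/s = 8398 W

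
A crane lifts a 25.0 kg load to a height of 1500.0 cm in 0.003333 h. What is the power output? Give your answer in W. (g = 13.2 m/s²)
W = mgh = 25×13.2×15 = 4950 J
P = W/t = 4950/12 = 412.5 W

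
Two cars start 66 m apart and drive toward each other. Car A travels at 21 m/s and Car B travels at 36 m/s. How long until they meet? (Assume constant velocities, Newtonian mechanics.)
Combined speed: v_combined = 21 + 36 = 57 m/s
Time to meet: t = d/57 = 66/57 = 1.16 s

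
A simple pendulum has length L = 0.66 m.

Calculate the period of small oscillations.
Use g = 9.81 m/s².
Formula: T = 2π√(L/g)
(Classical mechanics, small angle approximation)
T = 2π√(L/g) = 2π√(0.66/9.81) = 1.63 s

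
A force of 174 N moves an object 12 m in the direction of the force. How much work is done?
W = Fd = 174×12 = 2088.0 J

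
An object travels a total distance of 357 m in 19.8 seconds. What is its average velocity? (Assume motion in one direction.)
v_avg = Δd / Δt = 357 / 19.8 = 18.03 m/s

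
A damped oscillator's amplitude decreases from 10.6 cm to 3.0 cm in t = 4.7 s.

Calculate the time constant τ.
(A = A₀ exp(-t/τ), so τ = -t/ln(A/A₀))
A/A₀ = 3.0/10.6 = 0.283; ln(A/A₀) = -1.262
τ = −t/ln(A/A₀) = −4.7/-1.262 = 3.724 s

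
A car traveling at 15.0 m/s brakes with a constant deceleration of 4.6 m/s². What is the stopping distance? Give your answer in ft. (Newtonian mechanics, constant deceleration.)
d = v₀² / (2a) (with unit conversion) = 80.24 ft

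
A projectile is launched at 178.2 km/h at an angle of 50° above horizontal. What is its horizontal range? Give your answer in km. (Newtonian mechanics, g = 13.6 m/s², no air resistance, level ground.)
R = v₀² sin(2θ) / g (with unit conversion) = 0.1774 km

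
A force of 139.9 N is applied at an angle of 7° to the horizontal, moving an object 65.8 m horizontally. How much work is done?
W = Fd cosθ = 139.9×65.8×cos(7°) = 9136.8 J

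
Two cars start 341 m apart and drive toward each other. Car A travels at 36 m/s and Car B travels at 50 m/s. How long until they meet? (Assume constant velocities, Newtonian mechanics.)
Combined speed: v_combined = 36 + 50 = 86 m/s
Time to meet: t = d/86 = 341/86 = 3.97 s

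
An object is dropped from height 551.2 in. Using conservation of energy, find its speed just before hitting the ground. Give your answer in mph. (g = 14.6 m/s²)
mgh = ½mv² → v = √(2gh) = √(2×14.6×14) = 20.22 m/s = 45.23 mph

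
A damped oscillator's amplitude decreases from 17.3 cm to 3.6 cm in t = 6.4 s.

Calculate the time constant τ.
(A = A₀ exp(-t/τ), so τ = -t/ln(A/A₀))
A/A₀ = 3.6/17.3 = 0.2081; ln(A/A₀) = -1.57
τ = −t/ln(A/A₀) = −6.4/-1.57 = 4.077 s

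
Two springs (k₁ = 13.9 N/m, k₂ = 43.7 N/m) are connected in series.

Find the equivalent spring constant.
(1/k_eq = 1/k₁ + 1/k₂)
1/k_eq = 1/13.9 + 1/43.7 = 0.094826; k_eq = 10.55 N/m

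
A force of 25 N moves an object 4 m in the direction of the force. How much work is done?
W = Fd = 25×4 = 100.0 J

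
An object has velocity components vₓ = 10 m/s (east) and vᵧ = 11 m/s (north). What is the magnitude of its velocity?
|v| = √(vₓ² + vᵧ²) = √(10² + 11²) = √(221) = 14.87 m/s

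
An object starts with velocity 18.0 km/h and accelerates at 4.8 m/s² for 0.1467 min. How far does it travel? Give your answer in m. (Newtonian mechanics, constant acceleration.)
d = v₀t + ½at² (with unit conversion) = 230.0 m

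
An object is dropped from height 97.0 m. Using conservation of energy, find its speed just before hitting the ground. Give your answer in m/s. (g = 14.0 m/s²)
mgh = ½mv² → v = √(2gh) = √(2×14.0×97) = 52.12 m/s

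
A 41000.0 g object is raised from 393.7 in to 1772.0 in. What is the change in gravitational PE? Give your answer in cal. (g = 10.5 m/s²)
ΔPE = mg(h₂ − h₁) = 41 kg × 10.5 m/s² × (45.01 − 10) m = 1.507e+04 J = 3602.0 cal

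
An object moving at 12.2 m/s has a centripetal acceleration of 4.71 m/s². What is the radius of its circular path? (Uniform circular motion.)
r = v²/a_c = 12.2²/4.71 = 31.6 m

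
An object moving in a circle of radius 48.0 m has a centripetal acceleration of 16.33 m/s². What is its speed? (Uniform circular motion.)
v = √(a_c × r) = √(16.33 × 48.0) = 28.0 m/s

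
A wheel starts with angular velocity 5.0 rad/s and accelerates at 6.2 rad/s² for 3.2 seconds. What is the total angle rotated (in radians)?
θ = ω₀t + ½αt² = 5.0×3.2 + ½×6.2×3.2² = 47.74 rad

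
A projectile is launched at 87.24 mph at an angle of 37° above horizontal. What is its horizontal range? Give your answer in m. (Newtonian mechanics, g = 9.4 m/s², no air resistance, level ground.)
R = v₀² sin(2θ) / g (with unit conversion) = 155.5 m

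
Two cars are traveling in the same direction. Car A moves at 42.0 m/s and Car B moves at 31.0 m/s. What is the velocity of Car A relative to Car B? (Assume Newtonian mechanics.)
v_rel = v_A - v_B = 42.0 - 31.0 = 11.0 m/s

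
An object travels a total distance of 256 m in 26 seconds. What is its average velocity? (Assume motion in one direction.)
v_avg = Δd / Δt = 256 / 26 = 9.85 m/s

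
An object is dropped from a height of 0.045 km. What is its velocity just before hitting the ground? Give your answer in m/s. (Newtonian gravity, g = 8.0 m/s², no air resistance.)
v = √(2gh) (with unit conversion) = 26.83 m/s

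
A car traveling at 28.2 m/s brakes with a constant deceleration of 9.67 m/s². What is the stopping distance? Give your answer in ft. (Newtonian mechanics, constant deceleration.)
d = v₀² / (2a) (with unit conversion) = 134.9 ft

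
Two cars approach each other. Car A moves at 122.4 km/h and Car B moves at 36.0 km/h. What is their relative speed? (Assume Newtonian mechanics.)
v_rel = v_A + v_B = 122.4 + 36.0 = 158.4 km/h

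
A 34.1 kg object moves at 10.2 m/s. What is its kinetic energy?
KE = ½mv² = ½×34.1×10.2² = 1773.882 J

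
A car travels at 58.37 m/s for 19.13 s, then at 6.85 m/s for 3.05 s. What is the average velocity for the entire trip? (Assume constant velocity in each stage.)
d₁ = v₁t₁ = 58.37 × 19.13 = 1116.62 m
d₂ = v₂t₂ = 6.85 × 3.05 = 20.8925 m
d_total = 1137.51 m, t_total = 22.18 s
v_avg = d_total/t_total = 1137.51/22.18 = 51.29 m/s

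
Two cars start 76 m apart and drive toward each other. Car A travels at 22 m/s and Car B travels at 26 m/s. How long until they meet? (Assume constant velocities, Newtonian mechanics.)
Combined speed: v_combined = 22 + 26 = 48 m/s
Time to meet: t = d/48 = 76/48 = 1.58 s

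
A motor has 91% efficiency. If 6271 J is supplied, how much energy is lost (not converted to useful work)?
W_out = η × W_in = 0.91×6271 = 5706.6 J
W_lost = W_in − W_out = 6271 − 5706.6 = 564.39 J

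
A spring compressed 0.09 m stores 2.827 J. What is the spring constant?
PE = ½kx² → k = 2PE/x² = 2×2.827/0.09² = 698.0 N/m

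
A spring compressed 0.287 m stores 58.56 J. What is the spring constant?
PE = ½kx² → k = 2PE/x² = 2×58.56/0.287² = 1422.0 N/m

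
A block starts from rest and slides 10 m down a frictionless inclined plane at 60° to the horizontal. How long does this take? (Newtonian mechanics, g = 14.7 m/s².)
a = g sin(θ) = 14.7 × sin(60°) = 12.73 m/s²
t = √(2d/a) = √(2 × 10 / 12.73) = 1.25 s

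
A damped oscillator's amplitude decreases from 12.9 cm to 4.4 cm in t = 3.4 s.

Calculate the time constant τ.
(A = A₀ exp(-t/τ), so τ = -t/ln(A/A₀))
A/A₀ = 4.4/12.9 = 0.3411; ln(A/A₀) = -1.076
τ = −t/ln(A/A₀) = −3.4/-1.076 = 3.161 s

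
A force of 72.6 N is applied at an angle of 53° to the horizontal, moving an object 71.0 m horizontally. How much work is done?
W = Fd cosθ = 72.6×71.0×cos(53°) = 3102.1 J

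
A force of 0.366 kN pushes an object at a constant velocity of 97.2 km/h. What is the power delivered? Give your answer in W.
P = Fv = 366 N × 27 m/s = 9882 W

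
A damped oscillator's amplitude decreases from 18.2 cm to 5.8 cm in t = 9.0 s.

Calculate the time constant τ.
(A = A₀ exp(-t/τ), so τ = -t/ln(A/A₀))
A/A₀ = 5.8/18.2 = 0.3187; ln(A/A₀) = -1.144
τ = −t/ln(A/A₀) = −9.0/-1.144 = 7.87 s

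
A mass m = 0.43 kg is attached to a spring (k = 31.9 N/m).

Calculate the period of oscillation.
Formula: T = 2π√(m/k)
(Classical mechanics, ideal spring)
T = 2π√(m/k) = 2π√(0.43/31.9) = 0.7295 s; f = 1/T = 1.371 Hz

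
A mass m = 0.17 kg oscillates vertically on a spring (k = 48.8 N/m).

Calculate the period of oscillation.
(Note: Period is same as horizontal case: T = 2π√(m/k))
T = 2π√(m/k) = 2π√(0.17/48.8) = 0.3708 s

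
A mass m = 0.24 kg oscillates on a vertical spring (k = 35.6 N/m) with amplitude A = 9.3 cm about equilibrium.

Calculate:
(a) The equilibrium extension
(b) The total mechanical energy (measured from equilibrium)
x_eq = mg/k = 0.24×9.81/35.6 = 0.06613 m = 6.613 cm
E = ½kA² = ½×35.6×(0.093)² = 0.154 J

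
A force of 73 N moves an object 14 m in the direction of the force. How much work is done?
W = Fd = 73×14 = 1022.0 J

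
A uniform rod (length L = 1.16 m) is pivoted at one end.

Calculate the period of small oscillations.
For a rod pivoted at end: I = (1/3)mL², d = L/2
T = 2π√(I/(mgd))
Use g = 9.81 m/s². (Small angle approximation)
I/m = (1/3)L² = 0.4485 m²; d = L/2 = 0.58 m
T = 2π√(I/(mgd)) = 2π√(0.4485/(9.81×0.58)) = 1.764 s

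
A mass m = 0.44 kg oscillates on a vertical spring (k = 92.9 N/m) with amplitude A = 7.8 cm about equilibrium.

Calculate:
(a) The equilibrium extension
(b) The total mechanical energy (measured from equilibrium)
x_eq = mg/k = 0.44×9.81/92.9 = 0.04646 m = 4.646 cm
E = ½kA² = ½×92.9×(0.078)² = 0.2826 J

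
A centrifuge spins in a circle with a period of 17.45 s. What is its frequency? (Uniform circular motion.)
f = 1/T = 1/17.45 = 0.0573 Hz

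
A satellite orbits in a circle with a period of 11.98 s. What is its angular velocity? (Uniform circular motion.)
ω = 2π/T = 2π/11.98 = 0.5245 rad/s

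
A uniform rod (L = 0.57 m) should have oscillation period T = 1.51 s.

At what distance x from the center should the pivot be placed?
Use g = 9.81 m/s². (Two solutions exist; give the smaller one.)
T = 2π√((L²/12 + x²)/(gx)). Let c = T²g/(4π²) = 0.5666.
x² − cx + L²/12 = 0 → x = (c − √(c² − L²/3))/2 = 0.05269 m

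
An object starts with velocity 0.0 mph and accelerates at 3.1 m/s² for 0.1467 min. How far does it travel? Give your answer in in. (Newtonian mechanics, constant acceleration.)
d = v₀t + ½at² (with unit conversion) = 4728.0 in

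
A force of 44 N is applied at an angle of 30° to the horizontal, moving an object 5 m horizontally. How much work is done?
W = Fd cosθ = 44×5×cos(30°) = 190.53 J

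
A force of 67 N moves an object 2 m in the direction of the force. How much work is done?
W = Fd = 67×2 = 134.0 J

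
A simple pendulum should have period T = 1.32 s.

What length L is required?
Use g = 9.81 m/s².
T = 2π√(L/g) → L = g(T/2π)² = 9.81×(1.32/2π)² = 0.433 m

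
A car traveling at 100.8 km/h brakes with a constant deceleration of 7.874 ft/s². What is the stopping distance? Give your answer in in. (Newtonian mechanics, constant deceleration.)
d = v₀² / (2a) (with unit conversion) = 6430.0 in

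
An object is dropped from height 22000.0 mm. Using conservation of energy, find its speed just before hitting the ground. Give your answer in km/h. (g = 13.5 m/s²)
mgh = ½mv² → v = √(2gh) = √(2×13.5×22) = 24.37 m/s = 87.74 km/h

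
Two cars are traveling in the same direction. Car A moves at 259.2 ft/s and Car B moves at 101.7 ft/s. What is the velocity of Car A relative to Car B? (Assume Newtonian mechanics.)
v_rel = v_A - v_B = 259.2 - 101.7 = 157.5 ft/s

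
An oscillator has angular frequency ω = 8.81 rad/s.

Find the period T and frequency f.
T = 2π/ω = 2π/8.81 = 0.7132 s; f = ω/2π = 1.402 Hz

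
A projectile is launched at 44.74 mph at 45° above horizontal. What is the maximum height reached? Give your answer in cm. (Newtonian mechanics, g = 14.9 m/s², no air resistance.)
H = v₀²sin²(θ)/(2g) (with unit conversion) = 671.2 cm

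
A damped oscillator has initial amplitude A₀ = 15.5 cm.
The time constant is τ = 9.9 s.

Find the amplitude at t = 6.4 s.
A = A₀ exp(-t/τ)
A = A₀ exp(−t/τ) = 15.5×exp(−6.4/9.9) = 8.12 cm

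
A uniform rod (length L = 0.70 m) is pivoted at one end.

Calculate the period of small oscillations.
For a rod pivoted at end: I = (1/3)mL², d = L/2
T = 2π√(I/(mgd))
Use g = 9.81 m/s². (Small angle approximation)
I/m = (1/3)L² = 0.1633 m²; d = L/2 = 0.35 m
T = 2π√(I/(mgd)) = 2π√(0.1633/(9.81×0.35)) = 1.37 s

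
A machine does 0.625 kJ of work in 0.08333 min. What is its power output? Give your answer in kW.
P = W/t = 625 J / 5 s = 125 W = 0.125 kW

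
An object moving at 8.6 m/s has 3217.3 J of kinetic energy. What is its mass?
KE = ½mv² → m = 2KE/v² = 2×3217.3/8.6² = 87.0 kg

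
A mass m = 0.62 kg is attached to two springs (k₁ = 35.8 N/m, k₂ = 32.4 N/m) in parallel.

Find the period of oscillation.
k_eq = k₁+k₂ = 68.2 N/m
T = 2π√(m/k_eq) = 2π√(0.62/68.2) = 0.5991 s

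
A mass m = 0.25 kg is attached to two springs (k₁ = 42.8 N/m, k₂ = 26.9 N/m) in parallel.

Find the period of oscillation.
k_eq = k₁+k₂ = 69.7 N/m
T = 2π√(m/k_eq) = 2π√(0.25/69.7) = 0.3763 s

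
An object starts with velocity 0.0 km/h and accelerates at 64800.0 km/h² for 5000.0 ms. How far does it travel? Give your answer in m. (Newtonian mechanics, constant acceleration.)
d = v₀t + ½at² (with unit conversion) = 62.5 m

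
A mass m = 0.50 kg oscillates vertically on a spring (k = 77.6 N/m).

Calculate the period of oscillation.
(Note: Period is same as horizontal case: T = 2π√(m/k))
T = 2π√(m/k) = 2π√(0.5/77.6) = 0.5044 s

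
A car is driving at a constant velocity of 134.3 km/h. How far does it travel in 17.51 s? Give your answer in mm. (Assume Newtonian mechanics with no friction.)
d = vt (with unit conversion) = 653200.0 mm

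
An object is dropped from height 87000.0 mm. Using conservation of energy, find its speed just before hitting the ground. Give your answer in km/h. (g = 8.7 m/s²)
mgh = ½mv² → v = √(2gh) = √(2×8.7×87) = 38.91 m/s = 140.1 km/h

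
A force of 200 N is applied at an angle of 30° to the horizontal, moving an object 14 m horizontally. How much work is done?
W = Fd cosθ = 200×14×cos(30°) = 2424.9 J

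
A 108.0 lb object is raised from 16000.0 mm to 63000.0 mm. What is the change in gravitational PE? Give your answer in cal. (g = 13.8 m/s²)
ΔPE = mg(h₂ − h₁) = 48.99 kg × 13.8 m/s² × (63 − 16) m = 3.177e+04 J = 7594.0 cal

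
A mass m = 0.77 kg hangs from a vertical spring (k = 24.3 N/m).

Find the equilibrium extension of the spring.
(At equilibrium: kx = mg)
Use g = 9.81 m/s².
x_eq = mg/k = 0.77×9.81/24.3 = 0.3109 m = 31.09 cm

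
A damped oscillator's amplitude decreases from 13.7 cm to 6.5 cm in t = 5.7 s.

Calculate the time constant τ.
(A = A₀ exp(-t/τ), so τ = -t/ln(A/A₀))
A/A₀ = 6.5/13.7 = 0.4745; ln(A/A₀) = -0.7456
τ = −t/ln(A/A₀) = −5.7/-0.7456 = 7.645 s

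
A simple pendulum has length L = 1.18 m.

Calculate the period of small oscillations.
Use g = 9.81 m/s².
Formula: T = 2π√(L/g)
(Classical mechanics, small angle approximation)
T = 2π√(L/g) = 2π√(1.18/9.81) = 2.179 s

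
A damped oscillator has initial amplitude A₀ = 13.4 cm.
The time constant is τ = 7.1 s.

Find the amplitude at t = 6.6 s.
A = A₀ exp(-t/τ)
A = A₀ exp(−t/τ) = 13.4×exp(−6.6/7.1) = 5.289 cm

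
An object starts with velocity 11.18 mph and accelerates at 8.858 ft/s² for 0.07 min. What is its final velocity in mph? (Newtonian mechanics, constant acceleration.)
v = v₀ + at (with unit conversion) = 36.55 mph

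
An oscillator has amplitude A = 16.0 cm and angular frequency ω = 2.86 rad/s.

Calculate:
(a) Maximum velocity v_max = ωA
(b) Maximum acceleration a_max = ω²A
v_max = ωA = 2.86×0.16 = 0.4576 m/s
a_max = ω²A = 2.86²×0.16 = 1.309 m/s²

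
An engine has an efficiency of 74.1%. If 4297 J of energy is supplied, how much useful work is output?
W_out = η × W_in = 0.741 × 4297 = 3184.1 J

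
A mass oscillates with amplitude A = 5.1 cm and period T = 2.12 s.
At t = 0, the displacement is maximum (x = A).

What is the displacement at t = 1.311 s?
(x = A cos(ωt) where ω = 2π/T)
ω = 2π/T = 2π/2.12 = 2.964 rad/s
x = A cos(ωt) = 5.1×cos(2.964×1.311) = -3.753 cm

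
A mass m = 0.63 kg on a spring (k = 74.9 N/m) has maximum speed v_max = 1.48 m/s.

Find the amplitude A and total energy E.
½mv²_max = ½kA² → A = v_max√(m/k) = 1.48×√(0.63/74.9) = 0.1357 m = 13.57 cm
E = ½mv²_max = ½×0.63×1.48² = 0.69 J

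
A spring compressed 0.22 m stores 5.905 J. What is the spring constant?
PE = ½kx² → k = 2PE/x² = 2×5.905/0.22² = 244.0 N/m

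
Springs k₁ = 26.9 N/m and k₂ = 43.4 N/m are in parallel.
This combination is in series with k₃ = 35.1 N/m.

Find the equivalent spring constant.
k₁₂ = k₁ + k₂ = 70.3 N/m (parallel)
1/k_eq = 1/k₁₂ + 1/k₃ → k_eq = 23.41 N/m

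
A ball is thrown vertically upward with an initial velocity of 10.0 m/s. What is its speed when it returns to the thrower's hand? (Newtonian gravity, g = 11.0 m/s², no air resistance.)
By conservation of energy, the ball returns at the same speed = 10.0 m/s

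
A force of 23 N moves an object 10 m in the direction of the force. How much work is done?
W = Fd = 23×10 = 230.0 J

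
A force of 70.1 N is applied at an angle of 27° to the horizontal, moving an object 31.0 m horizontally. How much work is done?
W = Fd cosθ = 70.1×31.0×cos(27°) = 1936.2 J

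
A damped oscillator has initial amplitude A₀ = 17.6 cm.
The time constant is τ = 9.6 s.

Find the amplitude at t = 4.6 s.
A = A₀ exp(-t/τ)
A = A₀ exp(−t/τ) = 17.6×exp(−4.6/9.6) = 10.9 cm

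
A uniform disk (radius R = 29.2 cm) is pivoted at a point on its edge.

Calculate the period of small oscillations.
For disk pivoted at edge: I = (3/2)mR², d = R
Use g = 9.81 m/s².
I/m = (3/2)R² = 0.1279 m²; d = R = 0.292 m
T = 2π√((3/2)R²/(gR)) = 2π√(3R/(2g)) = 1.328 s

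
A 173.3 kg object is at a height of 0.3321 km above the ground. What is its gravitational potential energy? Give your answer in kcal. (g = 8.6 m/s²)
PE = mgh = 173.3 kg × 8.6 m/s² × 332.1 m = 4.95e+05 J = 118.3 kcal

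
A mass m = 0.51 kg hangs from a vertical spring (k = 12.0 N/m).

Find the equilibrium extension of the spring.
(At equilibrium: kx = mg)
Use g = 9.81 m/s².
x_eq = mg/k = 0.51×9.81/12.0 = 0.4169 m = 41.69 cm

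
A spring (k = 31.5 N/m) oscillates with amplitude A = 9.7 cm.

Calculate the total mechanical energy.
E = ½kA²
E = ½kA² = ½×31.5×(0.097)² = 0.1482 J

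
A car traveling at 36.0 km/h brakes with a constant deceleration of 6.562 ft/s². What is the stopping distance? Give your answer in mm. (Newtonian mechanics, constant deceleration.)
d = v₀² / (2a) (with unit conversion) = 25000.0 mm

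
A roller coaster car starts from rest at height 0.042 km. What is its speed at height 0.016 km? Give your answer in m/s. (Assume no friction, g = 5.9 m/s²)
mgh₁ = ½mv₂² + mgh₂ → v₂ = √(2g(h₁−h₂)) = √(2×5.9×(42−16)) = 17.52 m/s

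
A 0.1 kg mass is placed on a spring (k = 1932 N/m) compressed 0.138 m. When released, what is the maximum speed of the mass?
½kx² = ½mv² → v = x√(k/m) = 0.138×√(1932/0.1) = 19.18 m/s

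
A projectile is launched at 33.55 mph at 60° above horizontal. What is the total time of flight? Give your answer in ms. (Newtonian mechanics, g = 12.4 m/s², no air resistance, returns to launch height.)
T = 2v₀sin(θ)/g (with unit conversion) = 2095.0 ms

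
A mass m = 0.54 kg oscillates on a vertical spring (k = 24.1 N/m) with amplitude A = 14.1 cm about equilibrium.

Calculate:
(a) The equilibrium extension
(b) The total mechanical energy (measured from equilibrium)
x_eq = mg/k = 0.54×9.81/24.1 = 0.2198 m = 21.98 cm
E = ½kA² = ½×24.1×(0.141)² = 0.2396 J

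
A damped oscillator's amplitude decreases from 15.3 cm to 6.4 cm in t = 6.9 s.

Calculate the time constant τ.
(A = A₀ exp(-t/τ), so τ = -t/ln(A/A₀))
A/A₀ = 6.4/15.3 = 0.4183; ln(A/A₀) = -0.8716
τ = −t/ln(A/A₀) = −6.9/-0.8716 = 7.917 s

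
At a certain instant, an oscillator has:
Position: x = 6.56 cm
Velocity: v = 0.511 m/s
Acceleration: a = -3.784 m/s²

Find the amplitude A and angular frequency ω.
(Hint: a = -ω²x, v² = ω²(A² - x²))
a = −ω²x → ω = √(|a|/x) = √(3.784/0.0656) = 7.595 rad/s
v² = ω²(A² − x²) → A = √(x² + v²/ω²) = √(0.0656² + 0.511²/7.595²) = 0.09397 m = 9.397 cm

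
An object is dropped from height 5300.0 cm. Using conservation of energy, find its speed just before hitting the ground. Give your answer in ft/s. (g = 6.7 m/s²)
mgh = ½mv² → v = √(2gh) = √(2×6.7×53) = 26.65 m/s = 87.43 ft/s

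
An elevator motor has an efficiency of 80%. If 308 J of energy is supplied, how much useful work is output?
W_out = η × W_in = 0.8 × 308 = 246.4 J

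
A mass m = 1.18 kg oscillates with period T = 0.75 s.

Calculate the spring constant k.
T = 2π√(m/k) → k = m(2π/T)² = 1.18×(2π/0.75)² = 82.82 N/m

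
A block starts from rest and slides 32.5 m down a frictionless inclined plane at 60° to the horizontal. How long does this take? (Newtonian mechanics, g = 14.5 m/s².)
a = g sin(θ) = 14.5 × sin(60°) = 12.56 m/s²
t = √(2d/a) = √(2 × 32.5 / 12.56) = 2.28 s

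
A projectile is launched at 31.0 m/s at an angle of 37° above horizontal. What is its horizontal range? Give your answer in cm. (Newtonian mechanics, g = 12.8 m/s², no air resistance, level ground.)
R = v₀² sin(2θ) / g (with unit conversion) = 7217.0 cm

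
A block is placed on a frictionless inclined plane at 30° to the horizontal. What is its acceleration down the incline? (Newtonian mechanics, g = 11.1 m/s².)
a = g sin(θ) = 11.1 × sin(30°) = 11.1 × 0.5 = 5.55 m/s²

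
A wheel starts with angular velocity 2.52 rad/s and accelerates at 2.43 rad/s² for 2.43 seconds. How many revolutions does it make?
θ = ω₀t + ½αt² = 2.52×2.43 + ½×2.43×2.43² = 13.3 rad
Revolutions = θ/(2π) = 13.3/(2π) = 2.12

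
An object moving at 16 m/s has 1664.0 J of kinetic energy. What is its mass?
KE = ½mv² → m = 2KE/v² = 2×1664.0/16² = 13.0 kg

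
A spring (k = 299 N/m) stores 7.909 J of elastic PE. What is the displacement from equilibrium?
PE = ½kx² → x = √(2PE/k) = √(2×7.909/299) = 0.23 m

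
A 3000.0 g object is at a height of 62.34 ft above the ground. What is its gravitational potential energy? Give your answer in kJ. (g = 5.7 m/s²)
PE = mgh = 3 kg × 5.7 m/s² × 19 m = 324.9 J = 0.3249 kJ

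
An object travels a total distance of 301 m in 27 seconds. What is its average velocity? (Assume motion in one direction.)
v_avg = Δd / Δt = 301 / 27 = 11.15 m/s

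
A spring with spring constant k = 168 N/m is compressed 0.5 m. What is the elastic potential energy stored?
PE = ½kx² = ½×168×0.5² = 21.0 J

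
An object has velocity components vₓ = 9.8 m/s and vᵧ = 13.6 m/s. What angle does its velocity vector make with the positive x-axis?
θ = arctan(vᵧ/vₓ) = arctan(13.6/9.8) = 54.22°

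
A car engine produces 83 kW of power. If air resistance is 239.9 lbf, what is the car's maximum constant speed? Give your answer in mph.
P = Fv → v = P/F = 83000 W / 1067 N = 77.78 m/s = 174.0 mph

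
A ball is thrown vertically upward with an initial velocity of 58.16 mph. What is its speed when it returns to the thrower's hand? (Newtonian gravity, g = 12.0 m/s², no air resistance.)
By conservation of energy, the ball returns at the same speed = 58.16 mph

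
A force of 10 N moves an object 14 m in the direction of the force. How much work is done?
W = Fd = 10×14 = 140.0 J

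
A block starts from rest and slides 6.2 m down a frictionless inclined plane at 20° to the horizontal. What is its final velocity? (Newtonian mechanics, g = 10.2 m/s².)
a = g sin(θ) = 10.2 × sin(20°) = 3.49 m/s²
v = √(2ad) = √(2 × 3.49 × 6.2) = 6.58 m/s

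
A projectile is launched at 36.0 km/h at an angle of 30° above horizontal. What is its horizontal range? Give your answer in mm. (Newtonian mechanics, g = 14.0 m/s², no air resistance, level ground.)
R = v₀² sin(2θ) / g (with unit conversion) = 6186.0 mm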